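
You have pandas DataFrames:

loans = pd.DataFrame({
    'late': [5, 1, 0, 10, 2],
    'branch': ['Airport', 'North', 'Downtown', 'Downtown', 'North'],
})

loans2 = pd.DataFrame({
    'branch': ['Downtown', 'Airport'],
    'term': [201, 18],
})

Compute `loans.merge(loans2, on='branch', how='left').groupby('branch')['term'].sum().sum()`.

420.0

merge on 'branch' (how='left') → 5 rows:
   late    branch   term
0     5   Airport   18.0
1     1     North    NaN
2     0  Downtown  201.0
3    10  Downtown  201.0
4     2     North    NaN
group by branch, sum of term:
branch
Airport      18.0
Downtown    402.0
North         0.0
Name: term, dtype: float64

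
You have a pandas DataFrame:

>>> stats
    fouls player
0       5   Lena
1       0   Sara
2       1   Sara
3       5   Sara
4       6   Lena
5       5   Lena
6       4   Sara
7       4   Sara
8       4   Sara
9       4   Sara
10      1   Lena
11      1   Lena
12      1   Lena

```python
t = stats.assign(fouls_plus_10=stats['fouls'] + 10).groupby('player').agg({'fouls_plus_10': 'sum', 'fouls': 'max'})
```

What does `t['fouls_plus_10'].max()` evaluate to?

92

add column fouls_plus_10 = stats['fouls'] + 10:
    fouls player  fouls_plus_10
0       5   Lena             15
1       0   Sara             10
2       1   Sara             11
3       5   Sara             15
4       6   Lena             16
5       5   Lena             15
6       4   Sara             14
7       4   Sara             14
8       4   Sara             14
9       4   Sara             14
10      1   Lena             11
11      1   Lena             11
12      1   Lena             11
group by player: sum(fouls_plus_10), max(fouls):
        fouls_plus_10  fouls
player                      
Lena               79      6
Sara               92      5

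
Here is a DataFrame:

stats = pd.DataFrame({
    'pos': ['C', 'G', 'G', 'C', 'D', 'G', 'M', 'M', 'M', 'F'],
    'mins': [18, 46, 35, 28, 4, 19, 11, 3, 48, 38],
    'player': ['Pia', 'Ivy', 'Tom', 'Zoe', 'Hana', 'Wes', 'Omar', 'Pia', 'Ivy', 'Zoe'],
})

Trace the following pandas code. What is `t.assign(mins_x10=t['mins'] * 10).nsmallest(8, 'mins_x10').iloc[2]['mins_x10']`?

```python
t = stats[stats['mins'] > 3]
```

180

filter rows where mins > 3:
  pos  mins player
0   C    18    Pia
1   G    46    Ivy
2   G    35    Tom
3   C    28    Zoe
4   D     4   Hana
5   G    19    Wes
6   M    11   Omar
8   M    48    Ivy
9   F    38    Zoe
add column mins_x10 = t['mins'] * 10:
  pos  mins player  mins_x10
0   C    18    Pia       180
1   G    46    Ivy       460
2   G    35    Tom       350
3   C    28    Zoe       280
4   D     4   Hana        40
5   G    19    Wes       190
6   M    11   Omar       110
8   M    48    Ivy       480
9   F    38    Zoe       380
take 8 rows with smallest mins_x10:
  pos  mins player  mins_x10
4   D     4   Hana        40
6   M    11   Omar       110
0   C    18    Pia       180
5   G    19    Wes       190
3   C    28    Zoe       280
2   G    35    Tom       350
9   F    38    Zoe       380
1   G    46    Ivy       460
Hence 180.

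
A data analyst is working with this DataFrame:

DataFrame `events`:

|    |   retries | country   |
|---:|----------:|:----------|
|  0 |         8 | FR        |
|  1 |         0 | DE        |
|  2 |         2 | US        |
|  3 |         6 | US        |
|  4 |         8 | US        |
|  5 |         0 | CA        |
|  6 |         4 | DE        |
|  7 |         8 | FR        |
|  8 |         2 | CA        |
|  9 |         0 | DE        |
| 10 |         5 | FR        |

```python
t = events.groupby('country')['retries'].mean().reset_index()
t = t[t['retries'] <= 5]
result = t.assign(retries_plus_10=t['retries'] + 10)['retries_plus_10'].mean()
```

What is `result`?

11.1666666667

group by country, mean of retries:
country
CA    1.000000
DE    1.333333
FR    7.000000
US    5.333333
Name: retries, dtype: float64
reset_index():
  country   retries
0      CA  1.000000
1      DE  1.333333
2      FR  7.000000
3      US  5.333333
filter rows where retries <= 5:
  country   retries
0      CA  1.000000
1      DE  1.333333
add column retries_plus_10 = t['retries'] + 10:
  country   retries  retries_plus_10
0      CA  1.000000        11.000000
1      DE  1.333333        11.333333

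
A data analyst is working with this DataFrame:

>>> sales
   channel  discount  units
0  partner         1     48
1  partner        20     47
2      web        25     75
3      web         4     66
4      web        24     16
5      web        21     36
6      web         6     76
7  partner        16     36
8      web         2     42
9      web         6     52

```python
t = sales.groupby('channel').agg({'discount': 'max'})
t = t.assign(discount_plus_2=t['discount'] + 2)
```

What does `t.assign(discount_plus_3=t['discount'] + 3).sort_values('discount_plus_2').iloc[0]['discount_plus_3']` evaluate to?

23

group by channel, max of discount:
         discount
channel          
partner        20
web            25
add column discount_plus_2 = t['discount'] + 2:
         discount  discount_plus_2
channel                           
partner        20               22
web            25               27
add column discount_plus_3 = t['discount'] + 3:
         discount  discount_plus_2  discount_plus_3
channel                                            
partner        20               22               23
web            25               27               28
sort by discount_plus_2:
         discount  discount_plus_2  discount_plus_3
channel                                            
partner        20               22               23
web            25               27               28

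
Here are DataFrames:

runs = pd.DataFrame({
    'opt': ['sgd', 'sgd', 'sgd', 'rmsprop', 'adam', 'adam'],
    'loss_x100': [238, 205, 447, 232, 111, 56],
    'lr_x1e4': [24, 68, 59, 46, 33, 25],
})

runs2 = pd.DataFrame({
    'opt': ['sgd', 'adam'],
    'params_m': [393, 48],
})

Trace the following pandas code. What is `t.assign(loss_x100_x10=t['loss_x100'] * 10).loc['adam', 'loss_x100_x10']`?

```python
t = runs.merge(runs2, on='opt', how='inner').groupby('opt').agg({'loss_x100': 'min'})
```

560

merge on 'opt' (how='inner') → 5 rows:
    opt  loss_x100  lr_x1e4  params_m
0   sgd        238       24       393
1   sgd        205       68       393
2   sgd        447       59       393
3  adam        111       33        48
4  adam         56       25        48
group by opt, min of loss_x100:
      loss_x100
opt            
adam         56
sgd         205
add column loss_x100_x10 = t['loss_x100'] * 10:
      loss_x100  loss_x100_x10
opt                           
adam         56            560
sgd         205           2050
Then the value at row 'adam', column 'loss_x100_x10': 560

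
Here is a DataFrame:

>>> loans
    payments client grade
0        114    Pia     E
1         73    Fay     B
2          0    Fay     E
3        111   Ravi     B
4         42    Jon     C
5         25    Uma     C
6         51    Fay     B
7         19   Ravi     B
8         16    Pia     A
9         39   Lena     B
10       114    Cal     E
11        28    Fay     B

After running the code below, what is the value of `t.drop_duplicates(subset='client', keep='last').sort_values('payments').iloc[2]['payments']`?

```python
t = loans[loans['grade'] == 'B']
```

filter rows where grade == 'B':
    payments client grade
1         73    Fay     B
3        111   Ravi     B
6         51    Fay     B
7         19   Ravi     B
9         39   Lena     B
11        28    Fay     B
drop duplicate client (keep=last):
    payments client grade
7         19   Ravi     B
9         39   Lena     B
11        28    Fay     B
sort by payments:
    payments client grade
7         19   Ravi     B
11        28    Fay     B
9         39   Lena     B
Taking the value at position 2, column 'payments' gives 39.

39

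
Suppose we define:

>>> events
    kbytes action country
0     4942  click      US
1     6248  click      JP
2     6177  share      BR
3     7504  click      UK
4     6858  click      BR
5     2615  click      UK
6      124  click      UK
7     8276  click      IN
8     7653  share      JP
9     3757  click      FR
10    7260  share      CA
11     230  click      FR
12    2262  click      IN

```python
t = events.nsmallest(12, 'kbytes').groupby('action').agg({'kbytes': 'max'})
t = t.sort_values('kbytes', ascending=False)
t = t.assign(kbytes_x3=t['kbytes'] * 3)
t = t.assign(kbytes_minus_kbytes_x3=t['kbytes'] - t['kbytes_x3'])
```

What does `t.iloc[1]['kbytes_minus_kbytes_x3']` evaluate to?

take 12 rows with smallest kbytes:
    kbytes action country
6      124  click      UK
11     230  click      FR
12    2262  click      IN
5     2615  click      UK
9     3757  click      FR
0     4942  click      US
2     6177  share      BR
1     6248  click      JP
4     6858  click      BR
10    7260  share      CA
3     7504  click      UK
8     7653  share      JP
group by action, max of kbytes:
        kbytes
action        
click     7504
share     7653
sort by kbytes descending:
        kbytes
action        
share     7653
click     7504
add column kbytes_x3 = t['kbytes'] * 3:
        kbytes  kbytes_x3
action                   
share     7653      22959
click     7504      22512
add column kbytes_minus_kbytes_x3 = t['kbytes'] - t['kbytes_x3']:
        kbytes  kbytes_x3  kbytes_minus_kbytes_x3
action                                           
share     7653      22959                  -15306
click     7504      22512                  -15008
Hence -15008.

-15008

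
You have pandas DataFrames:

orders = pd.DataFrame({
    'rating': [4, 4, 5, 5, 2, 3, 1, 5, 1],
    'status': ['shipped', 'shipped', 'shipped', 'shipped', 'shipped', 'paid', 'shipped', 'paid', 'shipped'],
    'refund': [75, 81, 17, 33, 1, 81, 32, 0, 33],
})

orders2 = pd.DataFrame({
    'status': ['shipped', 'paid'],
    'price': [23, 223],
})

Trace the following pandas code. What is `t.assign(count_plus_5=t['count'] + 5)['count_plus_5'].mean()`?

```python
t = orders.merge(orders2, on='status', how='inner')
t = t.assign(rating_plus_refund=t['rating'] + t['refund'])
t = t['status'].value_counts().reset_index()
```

merge on 'status' (how='inner') → 9 rows:
   rating   status  refund  price
0       4  shipped      75     23
1       4  shipped      81     23
2       5  shipped      17     23
3       5  shipped      33     23
4       2  shipped       1     23
5       3     paid      81    223
6       1  shipped      32     23
7       5     paid       0    223
8       1  shipped      33     23
add column rating_plus_refund = t['rating'] + t['refund']:
   rating   status  refund  price  rating_plus_refund
0       4  shipped      75     23                  79
1       4  shipped      81     23                  85
2       5  shipped      17     23                  22
3       5  shipped      33     23                  38
4       2  shipped       1     23                   3
5       3     paid      81    223                  84
6       1  shipped      32     23                  33
7       5     paid       0    223                   5
8       1  shipped      33     23                  34
value_counts of status:
status
shipped    7
paid       2
Name: count, dtype: int64
reset_index():
    status  count
0  shipped      7
1     paid      2
add column count_plus_5 = t['count'] + 5:
    status  count  count_plus_5
0  shipped      7            12
1     paid      2             7
Then the mean of column 'count_plus_5': 9.5

9.5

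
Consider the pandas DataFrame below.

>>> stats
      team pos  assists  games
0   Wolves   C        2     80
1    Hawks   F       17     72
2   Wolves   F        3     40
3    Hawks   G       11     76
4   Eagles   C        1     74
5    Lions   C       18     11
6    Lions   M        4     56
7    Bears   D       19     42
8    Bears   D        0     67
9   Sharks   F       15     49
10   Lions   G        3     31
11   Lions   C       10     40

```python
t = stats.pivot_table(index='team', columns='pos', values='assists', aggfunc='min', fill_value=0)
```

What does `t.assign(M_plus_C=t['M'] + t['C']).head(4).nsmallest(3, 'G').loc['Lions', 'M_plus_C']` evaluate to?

pivot: rows=team, cols=pos, min(assists):
pos      C  D   F   G  M
team                    
Bears    0  0   0   0  0
Eagles   1  0   0   0  0
Hawks    0  0  17  11  0
Lions   10  0   0   3  4
Sharks   0  0  15   0  0
Wolves   2  0   3   0  0
add column M_plus_C = t['M'] + t['C']:
pos      C  D   F   G  M  M_plus_C
team                              
Bears    0  0   0   0  0         0
Eagles   1  0   0   0  0         1
Hawks    0  0  17  11  0         0
Lions   10  0   0   3  4        14
Sharks   0  0  15   0  0         0
Wolves   2  0   3   0  0         2
take first 4 rows:
pos      C  D   F   G  M  M_plus_C
team                              
Bears    0  0   0   0  0         0
Eagles   1  0   0   0  0         1
Hawks    0  0  17  11  0         0
Lions   10  0   0   3  4        14
take 3 rows with smallest G:
pos      C  D  F  G  M  M_plus_C
team                            
Bears    0  0  0  0  0         0
Eagles   1  0  0  0  0         1
Lions   10  0  0  3  4        14

14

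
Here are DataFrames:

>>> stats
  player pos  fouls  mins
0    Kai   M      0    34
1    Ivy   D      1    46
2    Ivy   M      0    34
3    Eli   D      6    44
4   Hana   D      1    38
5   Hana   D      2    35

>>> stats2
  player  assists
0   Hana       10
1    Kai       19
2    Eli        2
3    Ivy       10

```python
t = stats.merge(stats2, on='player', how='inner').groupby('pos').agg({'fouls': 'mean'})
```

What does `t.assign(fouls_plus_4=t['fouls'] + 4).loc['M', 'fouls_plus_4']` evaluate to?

merge on 'player' (how='inner') → 6 rows:
  player pos  fouls  mins  assists
0    Kai   M      0    34       19
1    Ivy   D      1    46       10
2    Ivy   M      0    34       10
3    Eli   D      6    44        2
4   Hana   D      1    38       10
5   Hana   D      2    35       10
group by pos, mean of fouls:
     fouls
pos       
D      2.5
M      0.0
add column fouls_plus_4 = t['fouls'] + 4:
     fouls  fouls_plus_4
pos                     
D      2.5           6.5
M      0.0           4.0

4.0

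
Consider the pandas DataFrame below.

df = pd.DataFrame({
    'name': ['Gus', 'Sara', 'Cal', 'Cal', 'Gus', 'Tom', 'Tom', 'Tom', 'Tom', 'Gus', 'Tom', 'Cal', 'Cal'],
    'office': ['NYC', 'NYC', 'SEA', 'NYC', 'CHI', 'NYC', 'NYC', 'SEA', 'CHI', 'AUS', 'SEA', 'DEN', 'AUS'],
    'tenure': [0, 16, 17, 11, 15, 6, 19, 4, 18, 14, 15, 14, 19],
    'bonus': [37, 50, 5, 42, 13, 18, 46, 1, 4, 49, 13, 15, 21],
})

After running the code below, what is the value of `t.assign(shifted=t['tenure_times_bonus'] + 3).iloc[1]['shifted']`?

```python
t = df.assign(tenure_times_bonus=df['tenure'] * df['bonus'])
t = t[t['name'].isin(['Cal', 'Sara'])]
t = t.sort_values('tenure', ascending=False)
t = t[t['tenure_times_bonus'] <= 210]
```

213

add column tenure_times_bonus = df['tenure'] * df['bonus']:
    name office  tenure  bonus  tenure_times_bonus
0    Gus    NYC       0     37                   0
1   Sara    NYC      16     50                 800
2    Cal    SEA      17      5                  85
3    Cal    NYC      11     42                 462
4    Gus    CHI      15     13                 195
5    Tom    NYC       6     18                 108
6    Tom    NYC      19     46                 874
7    Tom    SEA       4      1                   4
8    Tom    CHI      18      4                  72
9    Gus    AUS      14     49                 686
10   Tom    SEA      15     13                 195
11   Cal    DEN      14     15                 210
12   Cal    AUS      19     21                 399
filter rows where name in ['Cal', 'Sara']:
    name office  tenure  bonus  tenure_times_bonus
1   Sara    NYC      16     50                 800
2    Cal    SEA      17      5                  85
3    Cal    NYC      11     42                 462
11   Cal    DEN      14     15                 210
12   Cal    AUS      19     21                 399
sort by tenure descending:
    name office  tenure  bonus  tenure_times_bonus
12   Cal    AUS      19     21                 399
2    Cal    SEA      17      5                  85
1   Sara    NYC      16     50                 800
11   Cal    DEN      14     15                 210
3    Cal    NYC      11     42                 462
filter rows where tenure_times_bonus <= 210:
   name office  tenure  bonus  tenure_times_bonus
2   Cal    SEA      17      5                  85
11  Cal    DEN      14     15                 210
add column shifted = t['tenure_times_bonus'] + 3:
   name office  tenure  bonus  tenure_times_bonus  shifted
2   Cal    SEA      17      5                  85       88
11  Cal    DEN      14     15                 210      213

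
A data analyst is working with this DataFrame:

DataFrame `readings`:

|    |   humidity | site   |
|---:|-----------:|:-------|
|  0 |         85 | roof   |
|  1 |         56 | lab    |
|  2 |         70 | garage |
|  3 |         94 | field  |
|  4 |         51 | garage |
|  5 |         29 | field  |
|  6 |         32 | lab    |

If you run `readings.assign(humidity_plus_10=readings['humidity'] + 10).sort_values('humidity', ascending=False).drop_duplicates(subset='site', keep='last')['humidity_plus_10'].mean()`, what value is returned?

add column humidity_plus_10 = readings['humidity'] + 10:
   humidity    site  humidity_plus_10
0        85    roof                95
1        56     lab                66
2        70  garage                80
3        94   field               104
4        51  garage                61
5        29   field                39
6        32     lab                42
sort by humidity descending:
   humidity    site  humidity_plus_10
3        94   field               104
0        85    roof                95
2        70  garage                80
1        56     lab                66
4        51  garage                61
6        32     lab                42
5        29   field                39
drop duplicate site (keep=last):
   humidity    site  humidity_plus_10
0        85    roof                95
4        51  garage                61
6        32     lab                42
5        29   field                39
Reading off the mean of column 'humidity_plus_10', we get 59.25.

59.25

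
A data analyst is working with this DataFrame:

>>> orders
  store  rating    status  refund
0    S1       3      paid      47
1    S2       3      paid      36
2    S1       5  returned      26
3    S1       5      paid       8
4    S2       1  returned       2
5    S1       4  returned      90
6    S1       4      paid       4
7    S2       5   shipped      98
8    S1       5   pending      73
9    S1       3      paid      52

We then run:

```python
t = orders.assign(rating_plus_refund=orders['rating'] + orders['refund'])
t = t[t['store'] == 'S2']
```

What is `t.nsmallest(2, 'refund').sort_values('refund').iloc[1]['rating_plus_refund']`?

39

add column rating_plus_refund = orders['rating'] + orders['refund']:
  store  rating    status  refund  rating_plus_refund
0    S1       3      paid      47                  50
1    S2       3      paid      36                  39
2    S1       5  returned      26                  31
3    S1       5      paid       8                  13
4    S2       1  returned       2                   3
5    S1       4  returned      90                  94
6    S1       4      paid       4                   8
7    S2       5   shipped      98                 103
8    S1       5   pending      73                  78
9    S1       3      paid      52                  55
filter rows where store == 'S2':
  store  rating    status  refund  rating_plus_refund
1    S2       3      paid      36                  39
4    S2       1  returned       2                   3
7    S2       5   shipped      98                 103
take 2 rows with smallest refund:
  store  rating    status  refund  rating_plus_refund
4    S2       1  returned       2                   3
1    S2       3      paid      36                  39
sort by refund:
  store  rating    status  refund  rating_plus_refund
4    S2       1  returned       2                   3
1    S2       3      paid      36                  39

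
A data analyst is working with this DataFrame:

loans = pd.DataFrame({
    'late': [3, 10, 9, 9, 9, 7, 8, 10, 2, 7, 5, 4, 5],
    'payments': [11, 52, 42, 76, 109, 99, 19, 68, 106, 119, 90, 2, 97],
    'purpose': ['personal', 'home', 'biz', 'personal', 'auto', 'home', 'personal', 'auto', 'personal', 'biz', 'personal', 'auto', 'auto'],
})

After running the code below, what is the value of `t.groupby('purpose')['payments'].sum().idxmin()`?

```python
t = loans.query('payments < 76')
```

personal

filter rows where payments < 76:
    late  payments   purpose
0      3        11  personal
1     10        52      home
2      9        42       biz
6      8        19  personal
7     10        68      auto
11     4         2      auto
group by purpose, sum of payments:
purpose
auto        70
biz         42
home        52
personal    30
Name: payments, dtype: int64
Then the label with the smallest value: personal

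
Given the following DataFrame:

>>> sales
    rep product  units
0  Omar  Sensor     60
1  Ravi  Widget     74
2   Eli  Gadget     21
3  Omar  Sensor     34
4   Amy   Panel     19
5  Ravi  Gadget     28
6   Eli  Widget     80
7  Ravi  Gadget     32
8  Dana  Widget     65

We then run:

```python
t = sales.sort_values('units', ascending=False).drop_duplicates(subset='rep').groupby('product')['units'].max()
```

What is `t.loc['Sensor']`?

60

sort by units descending:
    rep product  units
6   Eli  Widget     80
1  Ravi  Widget     74
8  Dana  Widget     65
0  Omar  Sensor     60
3  Omar  Sensor     34
7  Ravi  Gadget     32
5  Ravi  Gadget     28
2   Eli  Gadget     21
4   Amy   Panel     19
drop duplicate rep (keep=first):
    rep product  units
6   Eli  Widget     80
1  Ravi  Widget     74
8  Dana  Widget     65
0  Omar  Sensor     60
4   Amy   Panel     19
group by product, max of units:
product
Panel     19
Sensor    60
Widget    80
Name: units, dtype: int64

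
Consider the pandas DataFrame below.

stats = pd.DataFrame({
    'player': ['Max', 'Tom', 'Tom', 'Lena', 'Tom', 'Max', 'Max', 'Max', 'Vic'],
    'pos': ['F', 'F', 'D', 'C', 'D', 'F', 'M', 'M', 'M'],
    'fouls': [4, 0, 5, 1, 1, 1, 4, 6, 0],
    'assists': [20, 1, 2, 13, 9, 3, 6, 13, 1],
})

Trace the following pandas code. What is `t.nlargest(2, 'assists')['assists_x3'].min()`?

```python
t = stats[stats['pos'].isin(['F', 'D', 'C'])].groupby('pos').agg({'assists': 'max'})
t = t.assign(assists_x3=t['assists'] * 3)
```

filter rows where pos in ['F', 'D', 'C']:
  player pos  fouls  assists
0    Max   F      4       20
1    Tom   F      0        1
2    Tom   D      5        2
3   Lena   C      1       13
4    Tom   D      1        9
5    Max   F      1        3
group by pos, max of assists:
     assists
pos         
C         13
D          9
F         20
add column assists_x3 = t['assists'] * 3:
     assists  assists_x3
pos                     
C         13          39
D          9          27
F         20          60
take 2 rows with largest assists:
     assists  assists_x3
pos                     
F         20          60
C         13          39
The min of column 'assists_x3' is 39.

39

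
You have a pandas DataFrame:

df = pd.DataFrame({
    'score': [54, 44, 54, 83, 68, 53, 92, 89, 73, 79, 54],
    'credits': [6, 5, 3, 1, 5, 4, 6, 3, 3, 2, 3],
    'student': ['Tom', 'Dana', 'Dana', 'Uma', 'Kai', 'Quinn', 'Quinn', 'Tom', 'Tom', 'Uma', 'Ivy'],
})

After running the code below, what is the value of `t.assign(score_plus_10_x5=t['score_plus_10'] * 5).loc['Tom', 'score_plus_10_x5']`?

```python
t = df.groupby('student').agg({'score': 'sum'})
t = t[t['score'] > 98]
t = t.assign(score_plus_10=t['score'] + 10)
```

group by student, sum of score:
         score
student       
Dana        98
Ivy         54
Kai         68
Quinn      145
Tom        216
Uma        162
filter rows where score > 98:
         score
student       
Quinn      145
Tom        216
Uma        162
add column score_plus_10 = t['score'] + 10:
         score  score_plus_10
student                      
Quinn      145            155
Tom        216            226
Uma        162            172
add column score_plus_10_x5 = t['score_plus_10'] * 5:
         score  score_plus_10  score_plus_10_x5
student                                        
Quinn      145            155               775
Tom        216            226              1130
Uma        162            172               860

1130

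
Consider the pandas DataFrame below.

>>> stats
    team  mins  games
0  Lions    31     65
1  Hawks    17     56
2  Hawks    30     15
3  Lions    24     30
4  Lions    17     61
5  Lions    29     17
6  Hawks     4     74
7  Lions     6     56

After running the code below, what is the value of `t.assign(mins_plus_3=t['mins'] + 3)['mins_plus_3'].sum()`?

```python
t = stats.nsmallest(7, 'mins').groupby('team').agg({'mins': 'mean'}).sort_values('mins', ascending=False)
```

42.0

take 7 rows with smallest mins:
    team  mins  games
6  Hawks     4     74
7  Lions     6     56
1  Hawks    17     56
4  Lions    17     61
3  Lions    24     30
5  Lions    29     17
2  Hawks    30     15
group by team, mean of mins:
       mins
team       
Hawks  17.0
Lions  19.0
sort by mins descending:
       mins
team       
Lions  19.0
Hawks  17.0
add column mins_plus_3 = t['mins'] + 3:
       mins  mins_plus_3
team                    
Lions  19.0         22.0
Hawks  17.0         20.0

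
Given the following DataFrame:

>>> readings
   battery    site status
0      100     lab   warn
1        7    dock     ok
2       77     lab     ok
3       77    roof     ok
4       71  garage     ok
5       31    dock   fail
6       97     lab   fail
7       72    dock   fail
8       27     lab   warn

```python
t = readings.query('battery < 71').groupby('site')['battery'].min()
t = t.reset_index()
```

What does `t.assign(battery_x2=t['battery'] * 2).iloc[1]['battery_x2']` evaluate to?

54

filter rows where battery < 71:
   battery  site status
1        7  dock     ok
5       31  dock   fail
8       27   lab   warn
group by site, min of battery:
site
dock     7
lab     27
Name: battery, dtype: int64
reset_index():
   site  battery
0  dock        7
1   lab       27
add column battery_x2 = t['battery'] * 2:
   site  battery  battery_x2
0  dock        7          14
1   lab       27          54
The value at position 1, column 'battery_x2' is 54.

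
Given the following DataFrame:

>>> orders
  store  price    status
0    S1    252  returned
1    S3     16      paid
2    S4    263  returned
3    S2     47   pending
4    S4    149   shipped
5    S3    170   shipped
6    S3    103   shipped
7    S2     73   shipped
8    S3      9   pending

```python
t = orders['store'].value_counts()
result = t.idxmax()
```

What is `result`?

value_counts of store:
store
S3    4
S4    2
S2    2
S1    1
Name: count, dtype: int64
Taking the label with the largest value gives S3.

S3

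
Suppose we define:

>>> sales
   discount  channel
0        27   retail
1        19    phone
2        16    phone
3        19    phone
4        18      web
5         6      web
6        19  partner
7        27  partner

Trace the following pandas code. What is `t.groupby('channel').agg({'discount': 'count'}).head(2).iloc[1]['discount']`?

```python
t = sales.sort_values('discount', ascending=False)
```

sort by discount descending:
   discount  channel
0        27   retail
7        27  partner
1        19    phone
3        19    phone
6        19  partner
4        18      web
2        16    phone
5         6      web
group by channel, count of discount:
         discount
channel          
partner         2
phone           3
retail          1
web             2
take first 2 rows:
         discount
channel          
partner         2
phone           3

3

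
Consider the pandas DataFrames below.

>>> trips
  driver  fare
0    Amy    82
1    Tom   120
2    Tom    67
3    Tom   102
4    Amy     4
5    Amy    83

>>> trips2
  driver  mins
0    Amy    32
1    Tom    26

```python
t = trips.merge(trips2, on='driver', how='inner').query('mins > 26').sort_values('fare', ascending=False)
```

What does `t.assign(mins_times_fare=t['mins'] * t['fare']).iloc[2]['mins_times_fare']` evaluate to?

merge on 'driver' (how='inner') → 6 rows:
  driver  fare  mins
0    Amy    82    32
1    Tom   120    26
2    Tom    67    26
3    Tom   102    26
4    Amy     4    32
5    Amy    83    32
filter rows where mins > 26:
  driver  fare  mins
0    Amy    82    32
4    Amy     4    32
5    Amy    83    32
sort by fare descending:
  driver  fare  mins
5    Amy    83    32
0    Amy    82    32
4    Amy     4    32
add column mins_times_fare = t['mins'] * t['fare']:
  driver  fare  mins  mins_times_fare
5    Amy    83    32             2656
0    Amy    82    32             2624
4    Amy     4    32              128
Hence 128.

128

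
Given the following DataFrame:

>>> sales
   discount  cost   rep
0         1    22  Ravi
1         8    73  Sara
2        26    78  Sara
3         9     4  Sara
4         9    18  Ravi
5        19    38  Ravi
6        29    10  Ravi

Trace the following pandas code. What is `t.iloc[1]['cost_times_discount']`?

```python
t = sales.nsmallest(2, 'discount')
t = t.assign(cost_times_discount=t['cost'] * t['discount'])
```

584

take 2 rows with smallest discount:
   discount  cost   rep
0         1    22  Ravi
1         8    73  Sara
add column cost_times_discount = t['cost'] * t['discount']:
   discount  cost   rep  cost_times_discount
0         1    22  Ravi                   22
1         8    73  Sara                  584
The value at position 1, column 'cost_times_discount' is 584.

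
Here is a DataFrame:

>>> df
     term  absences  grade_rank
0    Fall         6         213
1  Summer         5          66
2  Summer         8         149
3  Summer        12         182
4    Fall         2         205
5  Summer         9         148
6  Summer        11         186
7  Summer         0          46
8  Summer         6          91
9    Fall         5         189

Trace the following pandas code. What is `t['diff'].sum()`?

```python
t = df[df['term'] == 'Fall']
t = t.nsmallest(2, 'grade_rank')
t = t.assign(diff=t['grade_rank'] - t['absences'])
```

387

filter rows where term == 'Fall':
   term  absences  grade_rank
0  Fall         6         213
4  Fall         2         205
9  Fall         5         189
take 2 rows with smallest grade_rank:
   term  absences  grade_rank
9  Fall         5         189
4  Fall         2         205
add column diff = t['grade_rank'] - t['absences']:
   term  absences  grade_rank  diff
9  Fall         5         189   184
4  Fall         2         205   203
Then the sum of column 'diff': 387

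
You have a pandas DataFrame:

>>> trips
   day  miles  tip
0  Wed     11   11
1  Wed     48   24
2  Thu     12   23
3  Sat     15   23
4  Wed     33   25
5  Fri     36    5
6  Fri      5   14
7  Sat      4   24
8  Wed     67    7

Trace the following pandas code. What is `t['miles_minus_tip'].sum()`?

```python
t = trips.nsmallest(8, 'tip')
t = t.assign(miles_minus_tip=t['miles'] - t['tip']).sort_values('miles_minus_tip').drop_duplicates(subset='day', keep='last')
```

72

take 8 rows with smallest tip:
   day  miles  tip
5  Fri     36    5
8  Wed     67    7
0  Wed     11   11
6  Fri      5   14
2  Thu     12   23
3  Sat     15   23
1  Wed     48   24
7  Sat      4   24
add column miles_minus_tip = t['miles'] - t['tip']:
   day  miles  tip  miles_minus_tip
5  Fri     36    5               31
8  Wed     67    7               60
0  Wed     11   11                0
6  Fri      5   14               -9
2  Thu     12   23              -11
3  Sat     15   23               -8
1  Wed     48   24               24
7  Sat      4   24              -20
sort by miles_minus_tip:
   day  miles  tip  miles_minus_tip
7  Sat      4   24              -20
2  Thu     12   23              -11
6  Fri      5   14               -9
3  Sat     15   23               -8
0  Wed     11   11                0
1  Wed     48   24               24
5  Fri     36    5               31
8  Wed     67    7               60
drop duplicate day (keep=last):
   day  miles  tip  miles_minus_tip
2  Thu     12   23              -11
3  Sat     15   23               -8
5  Fri     36    5               31
8  Wed     67    7               60
Taking the sum of column 'miles_minus_tip' gives 72.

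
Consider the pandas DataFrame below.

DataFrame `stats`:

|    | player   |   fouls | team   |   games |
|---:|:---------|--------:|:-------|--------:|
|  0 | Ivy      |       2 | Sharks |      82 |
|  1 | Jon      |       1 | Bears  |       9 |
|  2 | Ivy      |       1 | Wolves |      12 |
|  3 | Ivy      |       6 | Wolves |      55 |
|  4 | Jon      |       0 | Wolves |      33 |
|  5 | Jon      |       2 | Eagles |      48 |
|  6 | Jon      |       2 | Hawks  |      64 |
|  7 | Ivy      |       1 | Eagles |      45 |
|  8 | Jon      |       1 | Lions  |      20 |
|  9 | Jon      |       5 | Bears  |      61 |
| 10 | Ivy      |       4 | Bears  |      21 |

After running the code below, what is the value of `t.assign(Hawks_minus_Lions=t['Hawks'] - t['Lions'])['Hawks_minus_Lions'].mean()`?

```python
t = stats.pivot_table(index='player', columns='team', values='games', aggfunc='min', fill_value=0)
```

pivot: rows=player, cols=team, min(games):
team    Bears  Eagles  Hawks  Lions  Sharks  Wolves
player                                             
Ivy        21      45      0      0      82      12
Jon         9      48     64     20       0      33
add column Hawks_minus_Lions = t['Hawks'] - t['Lions']:
team    Bears  Eagles  Hawks  Lions  Sharks  Wolves  Hawks_minus_Lions
player                                                                
Ivy        21      45      0      0      82      12                  0
Jon         9      48     64     20       0      33                 44

22.0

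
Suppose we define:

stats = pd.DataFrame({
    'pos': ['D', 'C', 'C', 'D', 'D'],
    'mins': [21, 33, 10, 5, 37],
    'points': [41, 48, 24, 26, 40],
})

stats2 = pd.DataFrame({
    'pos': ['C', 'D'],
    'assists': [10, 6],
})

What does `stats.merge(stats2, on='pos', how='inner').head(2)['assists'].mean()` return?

8.0

merge on 'pos' (how='inner') → 5 rows:
  pos  mins  points  assists
0   D    21      41        6
1   C    33      48       10
2   C    10      24       10
3   D     5      26        6
4   D    37      40        6
take first 2 rows:
  pos  mins  points  assists
0   D    21      41        6
1   C    33      48       10
Hence 8.0.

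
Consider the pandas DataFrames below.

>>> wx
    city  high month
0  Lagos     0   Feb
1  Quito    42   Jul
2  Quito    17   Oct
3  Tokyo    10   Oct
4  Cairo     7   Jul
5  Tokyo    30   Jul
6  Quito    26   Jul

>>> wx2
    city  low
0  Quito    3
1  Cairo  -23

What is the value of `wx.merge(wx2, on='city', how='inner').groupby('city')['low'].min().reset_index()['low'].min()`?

-23

merge on 'city' (how='inner') → 4 rows:
    city  high month  low
0  Quito    42   Jul    3
1  Quito    17   Oct    3
2  Cairo     7   Jul  -23
3  Quito    26   Jul    3
group by city, min of low:
city
Cairo   -23
Quito     3
Name: low, dtype: int64
reset_index():
    city  low
0  Cairo  -23
1  Quito    3
Then the min of column 'low': -23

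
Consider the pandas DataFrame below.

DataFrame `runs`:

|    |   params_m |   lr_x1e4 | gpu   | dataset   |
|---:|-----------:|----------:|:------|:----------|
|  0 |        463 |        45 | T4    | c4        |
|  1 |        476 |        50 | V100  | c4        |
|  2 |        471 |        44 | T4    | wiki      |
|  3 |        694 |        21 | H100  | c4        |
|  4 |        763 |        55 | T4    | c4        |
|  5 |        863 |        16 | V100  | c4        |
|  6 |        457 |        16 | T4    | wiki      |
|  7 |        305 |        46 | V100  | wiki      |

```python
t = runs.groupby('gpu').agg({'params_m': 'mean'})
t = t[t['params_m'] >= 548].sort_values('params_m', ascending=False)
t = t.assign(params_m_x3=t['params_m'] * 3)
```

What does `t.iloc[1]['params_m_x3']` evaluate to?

1644.0

group by gpu, mean of params_m:
      params_m
gpu           
H100     694.0
T4       538.5
V100     548.0
filter rows where params_m >= 548:
      params_m
gpu           
H100     694.0
V100     548.0
sort by params_m descending:
      params_m
gpu           
H100     694.0
V100     548.0
add column params_m_x3 = t['params_m'] * 3:
      params_m  params_m_x3
gpu                        
H100     694.0       2082.0
V100     548.0       1644.0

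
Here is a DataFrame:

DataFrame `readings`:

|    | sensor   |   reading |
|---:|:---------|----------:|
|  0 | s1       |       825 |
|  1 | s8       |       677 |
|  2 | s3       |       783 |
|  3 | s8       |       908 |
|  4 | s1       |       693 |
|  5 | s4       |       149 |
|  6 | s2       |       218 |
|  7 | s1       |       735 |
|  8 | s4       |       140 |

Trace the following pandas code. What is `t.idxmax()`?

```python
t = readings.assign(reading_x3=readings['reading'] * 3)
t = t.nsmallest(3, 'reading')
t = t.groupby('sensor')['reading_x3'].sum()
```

s4

add column reading_x3 = readings['reading'] * 3:
  sensor  reading  reading_x3
0     s1      825        2475
1     s8      677        2031
2     s3      783        2349
3     s8      908        2724
4     s1      693        2079
5     s4      149         447
6     s2      218         654
7     s1      735        2205
8     s4      140         420
take 3 rows with smallest reading:
  sensor  reading  reading_x3
8     s4      140         420
5     s4      149         447
6     s2      218         654
group by sensor, sum of reading_x3:
sensor
s2    654
s4    867
Name: reading_x3, dtype: int64
Taking the label with the largest value gives s4.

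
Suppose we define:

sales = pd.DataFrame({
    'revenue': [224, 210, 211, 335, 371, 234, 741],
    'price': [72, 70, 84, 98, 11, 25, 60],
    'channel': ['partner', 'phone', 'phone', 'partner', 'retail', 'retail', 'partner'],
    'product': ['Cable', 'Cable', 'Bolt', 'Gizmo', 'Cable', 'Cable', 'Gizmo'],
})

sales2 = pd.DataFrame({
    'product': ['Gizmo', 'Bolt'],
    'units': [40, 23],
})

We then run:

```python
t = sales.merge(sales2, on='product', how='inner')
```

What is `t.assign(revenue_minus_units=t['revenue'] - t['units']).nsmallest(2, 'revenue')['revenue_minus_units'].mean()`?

241.5

merge on 'product' (how='inner') → 3 rows:
   revenue  price  channel product  units
0      211     84    phone    Bolt     23
1      335     98  partner   Gizmo     40
2      741     60  partner   Gizmo     40
add column revenue_minus_units = t['revenue'] - t['units']:
   revenue  price  channel product  units  revenue_minus_units
0      211     84    phone    Bolt     23                  188
1      335     98  partner   Gizmo     40                  295
2      741     60  partner   Gizmo     40                  701
take 2 rows with smallest revenue:
   revenue  price  channel product  units  revenue_minus_units
0      211     84    phone    Bolt     23                  188
1      335     98  partner   Gizmo     40                  295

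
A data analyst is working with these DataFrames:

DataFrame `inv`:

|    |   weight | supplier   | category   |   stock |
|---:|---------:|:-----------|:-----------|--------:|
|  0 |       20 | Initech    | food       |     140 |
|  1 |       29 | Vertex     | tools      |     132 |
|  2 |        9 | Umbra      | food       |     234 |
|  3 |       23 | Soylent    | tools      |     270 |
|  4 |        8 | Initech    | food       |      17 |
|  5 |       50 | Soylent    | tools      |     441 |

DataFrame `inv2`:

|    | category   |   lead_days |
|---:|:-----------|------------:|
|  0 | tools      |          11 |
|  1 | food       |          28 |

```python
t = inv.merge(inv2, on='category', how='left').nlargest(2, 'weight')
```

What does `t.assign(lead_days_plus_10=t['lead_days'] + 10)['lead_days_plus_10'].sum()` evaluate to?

merge on 'category' (how='left') → 6 rows:
   weight supplier category  stock  lead_days
0      20  Initech     food    140         28
1      29   Vertex    tools    132         11
2       9    Umbra     food    234         28
3      23  Soylent    tools    270         11
4       8  Initech     food     17         28
5      50  Soylent    tools    441         11
take 2 rows with largest weight:
   weight supplier category  stock  lead_days
5      50  Soylent    tools    441         11
1      29   Vertex    tools    132         11
add column lead_days_plus_10 = t['lead_days'] + 10:
   weight supplier category  stock  lead_days  lead_days_plus_10
5      50  Soylent    tools    441         11                 21
1      29   Vertex    tools    132         11                 21
Taking the sum of column 'lead_days_plus_10' gives 42.

42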